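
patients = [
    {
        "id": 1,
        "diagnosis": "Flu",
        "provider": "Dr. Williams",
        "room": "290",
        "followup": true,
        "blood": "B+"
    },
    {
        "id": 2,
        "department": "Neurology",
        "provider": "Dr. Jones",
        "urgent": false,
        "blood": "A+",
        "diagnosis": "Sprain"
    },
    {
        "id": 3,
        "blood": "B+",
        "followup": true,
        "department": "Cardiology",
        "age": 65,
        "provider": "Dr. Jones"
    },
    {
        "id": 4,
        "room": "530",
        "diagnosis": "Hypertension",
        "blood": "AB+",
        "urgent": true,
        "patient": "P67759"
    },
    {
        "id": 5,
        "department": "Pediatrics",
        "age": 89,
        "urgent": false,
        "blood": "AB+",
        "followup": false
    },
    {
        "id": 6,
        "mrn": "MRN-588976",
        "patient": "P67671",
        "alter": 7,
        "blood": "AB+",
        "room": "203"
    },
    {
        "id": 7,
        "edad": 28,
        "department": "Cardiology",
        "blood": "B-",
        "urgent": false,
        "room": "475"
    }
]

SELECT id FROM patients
[1, 2, 3, 4, 5, 6, 7]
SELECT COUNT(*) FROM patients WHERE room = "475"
1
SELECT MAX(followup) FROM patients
True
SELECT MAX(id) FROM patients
7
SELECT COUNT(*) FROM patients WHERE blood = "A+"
1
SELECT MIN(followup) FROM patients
False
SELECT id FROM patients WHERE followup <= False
[5]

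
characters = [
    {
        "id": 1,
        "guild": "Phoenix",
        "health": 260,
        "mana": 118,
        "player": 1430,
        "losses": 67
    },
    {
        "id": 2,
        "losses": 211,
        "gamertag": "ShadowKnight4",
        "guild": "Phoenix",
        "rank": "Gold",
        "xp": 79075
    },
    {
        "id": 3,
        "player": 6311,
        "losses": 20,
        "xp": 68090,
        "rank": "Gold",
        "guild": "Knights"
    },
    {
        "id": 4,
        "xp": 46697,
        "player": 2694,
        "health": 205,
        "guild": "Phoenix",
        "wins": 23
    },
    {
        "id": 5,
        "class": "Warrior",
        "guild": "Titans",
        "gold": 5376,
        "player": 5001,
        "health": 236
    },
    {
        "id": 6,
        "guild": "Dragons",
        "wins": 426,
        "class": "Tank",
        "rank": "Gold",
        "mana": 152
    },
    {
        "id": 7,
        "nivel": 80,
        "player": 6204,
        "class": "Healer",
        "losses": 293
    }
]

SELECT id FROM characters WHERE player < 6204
[1, 4, 5]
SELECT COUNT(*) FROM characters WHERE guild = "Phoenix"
3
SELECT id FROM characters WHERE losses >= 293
[7]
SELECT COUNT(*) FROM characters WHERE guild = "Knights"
1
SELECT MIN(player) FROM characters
1430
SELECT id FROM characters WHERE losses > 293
[]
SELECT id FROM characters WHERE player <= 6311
[1, 3, 4, 5, 7]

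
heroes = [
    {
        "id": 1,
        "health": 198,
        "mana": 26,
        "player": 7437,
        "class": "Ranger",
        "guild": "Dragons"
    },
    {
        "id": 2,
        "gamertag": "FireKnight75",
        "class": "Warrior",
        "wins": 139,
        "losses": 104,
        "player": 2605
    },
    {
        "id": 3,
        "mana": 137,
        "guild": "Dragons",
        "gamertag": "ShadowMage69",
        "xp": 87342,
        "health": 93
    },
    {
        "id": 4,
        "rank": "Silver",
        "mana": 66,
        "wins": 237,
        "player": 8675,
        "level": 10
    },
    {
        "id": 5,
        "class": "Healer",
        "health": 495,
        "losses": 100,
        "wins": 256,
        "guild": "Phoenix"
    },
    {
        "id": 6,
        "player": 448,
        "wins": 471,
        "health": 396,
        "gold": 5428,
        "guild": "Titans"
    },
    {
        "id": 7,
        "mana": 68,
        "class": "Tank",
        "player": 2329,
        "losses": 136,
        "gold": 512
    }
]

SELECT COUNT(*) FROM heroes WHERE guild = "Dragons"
2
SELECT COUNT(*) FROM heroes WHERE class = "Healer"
1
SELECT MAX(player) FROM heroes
8675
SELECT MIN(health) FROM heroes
93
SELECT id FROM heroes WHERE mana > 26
[3, 4, 7]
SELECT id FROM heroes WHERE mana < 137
[1, 4, 7]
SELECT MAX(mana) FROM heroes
137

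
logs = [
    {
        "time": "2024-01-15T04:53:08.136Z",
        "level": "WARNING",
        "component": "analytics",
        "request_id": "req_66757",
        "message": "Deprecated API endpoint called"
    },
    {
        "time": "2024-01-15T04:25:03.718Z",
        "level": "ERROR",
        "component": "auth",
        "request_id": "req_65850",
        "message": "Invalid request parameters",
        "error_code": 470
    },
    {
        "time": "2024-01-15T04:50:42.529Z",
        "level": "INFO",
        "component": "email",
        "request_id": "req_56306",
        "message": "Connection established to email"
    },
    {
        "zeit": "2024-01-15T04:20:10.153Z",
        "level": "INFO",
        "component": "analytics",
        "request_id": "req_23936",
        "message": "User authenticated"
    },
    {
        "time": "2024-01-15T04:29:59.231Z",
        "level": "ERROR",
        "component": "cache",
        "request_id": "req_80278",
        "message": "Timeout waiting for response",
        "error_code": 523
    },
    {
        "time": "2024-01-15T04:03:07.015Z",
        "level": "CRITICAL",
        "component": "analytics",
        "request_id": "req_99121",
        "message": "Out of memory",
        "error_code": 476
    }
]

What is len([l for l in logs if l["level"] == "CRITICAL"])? 1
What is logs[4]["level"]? "ERROR"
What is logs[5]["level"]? "CRITICAL"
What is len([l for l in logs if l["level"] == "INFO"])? 2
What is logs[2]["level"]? "INFO"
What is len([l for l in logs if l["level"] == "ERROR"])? 2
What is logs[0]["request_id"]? "req_66757"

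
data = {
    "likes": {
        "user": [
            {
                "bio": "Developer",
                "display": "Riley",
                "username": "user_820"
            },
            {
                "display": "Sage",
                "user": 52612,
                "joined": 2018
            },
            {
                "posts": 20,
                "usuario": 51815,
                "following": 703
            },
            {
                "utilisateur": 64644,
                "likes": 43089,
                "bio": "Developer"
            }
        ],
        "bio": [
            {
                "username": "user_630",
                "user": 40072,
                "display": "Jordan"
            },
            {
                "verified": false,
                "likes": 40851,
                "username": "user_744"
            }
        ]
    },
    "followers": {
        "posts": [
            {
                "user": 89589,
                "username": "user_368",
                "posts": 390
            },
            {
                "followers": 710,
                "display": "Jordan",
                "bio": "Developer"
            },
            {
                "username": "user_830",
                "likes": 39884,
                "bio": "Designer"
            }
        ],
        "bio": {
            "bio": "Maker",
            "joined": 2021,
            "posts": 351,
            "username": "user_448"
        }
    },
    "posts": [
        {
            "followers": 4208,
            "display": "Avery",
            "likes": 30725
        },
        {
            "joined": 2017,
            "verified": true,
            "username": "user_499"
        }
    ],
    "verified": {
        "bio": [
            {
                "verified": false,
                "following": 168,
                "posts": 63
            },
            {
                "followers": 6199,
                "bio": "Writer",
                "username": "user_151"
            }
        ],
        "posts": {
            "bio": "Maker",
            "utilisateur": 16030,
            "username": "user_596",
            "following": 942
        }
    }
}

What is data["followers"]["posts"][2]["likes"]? 39884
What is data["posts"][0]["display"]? "Avery"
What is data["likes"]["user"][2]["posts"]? 20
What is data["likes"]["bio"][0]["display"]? "Jordan"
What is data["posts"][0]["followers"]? 4208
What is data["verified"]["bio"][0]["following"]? 168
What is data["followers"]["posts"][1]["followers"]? 710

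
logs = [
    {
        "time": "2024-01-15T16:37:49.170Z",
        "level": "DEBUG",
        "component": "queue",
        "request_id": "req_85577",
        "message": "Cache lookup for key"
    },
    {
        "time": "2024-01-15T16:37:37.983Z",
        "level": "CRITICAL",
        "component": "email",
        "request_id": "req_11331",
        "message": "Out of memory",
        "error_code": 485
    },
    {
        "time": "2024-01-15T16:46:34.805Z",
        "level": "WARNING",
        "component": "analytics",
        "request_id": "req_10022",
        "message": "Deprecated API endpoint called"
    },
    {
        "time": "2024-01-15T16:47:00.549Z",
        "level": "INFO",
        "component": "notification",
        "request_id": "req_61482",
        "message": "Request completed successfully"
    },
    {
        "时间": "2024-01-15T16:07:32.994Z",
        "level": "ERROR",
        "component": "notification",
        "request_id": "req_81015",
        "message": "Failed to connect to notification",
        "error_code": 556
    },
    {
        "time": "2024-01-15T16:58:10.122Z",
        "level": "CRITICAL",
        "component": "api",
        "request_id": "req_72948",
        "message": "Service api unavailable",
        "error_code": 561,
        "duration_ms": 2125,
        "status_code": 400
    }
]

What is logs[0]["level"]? "DEBUG"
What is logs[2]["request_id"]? "req_10022"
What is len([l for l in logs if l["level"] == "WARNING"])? 1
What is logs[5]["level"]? "CRITICAL"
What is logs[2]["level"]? "WARNING"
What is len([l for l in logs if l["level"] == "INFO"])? 1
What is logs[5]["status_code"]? 400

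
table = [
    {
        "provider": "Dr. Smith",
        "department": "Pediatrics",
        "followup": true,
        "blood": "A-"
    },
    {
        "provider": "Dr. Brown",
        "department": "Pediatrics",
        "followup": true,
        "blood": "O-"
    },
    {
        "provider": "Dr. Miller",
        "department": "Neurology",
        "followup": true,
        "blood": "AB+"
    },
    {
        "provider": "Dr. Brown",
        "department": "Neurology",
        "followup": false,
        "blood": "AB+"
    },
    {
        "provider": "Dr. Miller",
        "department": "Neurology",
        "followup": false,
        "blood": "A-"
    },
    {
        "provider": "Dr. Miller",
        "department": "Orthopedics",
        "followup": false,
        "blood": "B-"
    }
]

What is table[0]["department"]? "Pediatrics"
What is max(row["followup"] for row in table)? True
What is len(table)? 6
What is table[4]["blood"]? "A-"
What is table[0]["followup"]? True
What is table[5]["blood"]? "B-"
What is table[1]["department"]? "Pediatrics"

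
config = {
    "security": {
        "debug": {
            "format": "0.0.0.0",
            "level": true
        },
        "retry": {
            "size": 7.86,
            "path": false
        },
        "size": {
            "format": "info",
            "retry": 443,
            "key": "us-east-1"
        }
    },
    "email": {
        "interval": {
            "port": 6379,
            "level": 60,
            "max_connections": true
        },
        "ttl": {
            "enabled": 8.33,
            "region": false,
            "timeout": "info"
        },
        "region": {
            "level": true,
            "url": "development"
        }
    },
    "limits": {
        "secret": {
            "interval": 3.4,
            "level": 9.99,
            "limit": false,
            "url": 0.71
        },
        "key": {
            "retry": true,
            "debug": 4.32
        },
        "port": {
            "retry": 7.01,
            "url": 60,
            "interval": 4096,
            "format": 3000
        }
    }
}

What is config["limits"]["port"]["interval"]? 4096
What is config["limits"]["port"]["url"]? 60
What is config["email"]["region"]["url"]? "development"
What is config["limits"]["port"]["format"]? 3000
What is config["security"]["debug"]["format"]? "0.0.0.0"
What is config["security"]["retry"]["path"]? False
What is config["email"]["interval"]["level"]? 60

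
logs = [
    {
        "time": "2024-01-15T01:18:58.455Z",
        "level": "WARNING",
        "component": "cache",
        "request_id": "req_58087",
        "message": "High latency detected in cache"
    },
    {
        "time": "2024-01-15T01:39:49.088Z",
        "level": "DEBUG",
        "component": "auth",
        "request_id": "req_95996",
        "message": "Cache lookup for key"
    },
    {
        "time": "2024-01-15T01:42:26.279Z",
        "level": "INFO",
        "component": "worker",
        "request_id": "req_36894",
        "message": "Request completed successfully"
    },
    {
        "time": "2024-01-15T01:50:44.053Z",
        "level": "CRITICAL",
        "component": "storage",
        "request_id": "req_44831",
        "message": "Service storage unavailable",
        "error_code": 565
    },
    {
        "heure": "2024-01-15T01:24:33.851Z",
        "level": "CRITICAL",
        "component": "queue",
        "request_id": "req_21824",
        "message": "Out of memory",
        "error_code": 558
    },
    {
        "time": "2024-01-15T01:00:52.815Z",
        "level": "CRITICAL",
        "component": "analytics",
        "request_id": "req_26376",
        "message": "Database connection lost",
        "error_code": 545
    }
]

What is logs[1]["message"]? "Cache lookup for key"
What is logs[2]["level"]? "INFO"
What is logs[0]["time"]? "2024-01-15T01:18:58.455Z"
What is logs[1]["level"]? "DEBUG"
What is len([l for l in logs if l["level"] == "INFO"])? 1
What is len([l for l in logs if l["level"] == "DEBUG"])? 1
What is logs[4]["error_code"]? 558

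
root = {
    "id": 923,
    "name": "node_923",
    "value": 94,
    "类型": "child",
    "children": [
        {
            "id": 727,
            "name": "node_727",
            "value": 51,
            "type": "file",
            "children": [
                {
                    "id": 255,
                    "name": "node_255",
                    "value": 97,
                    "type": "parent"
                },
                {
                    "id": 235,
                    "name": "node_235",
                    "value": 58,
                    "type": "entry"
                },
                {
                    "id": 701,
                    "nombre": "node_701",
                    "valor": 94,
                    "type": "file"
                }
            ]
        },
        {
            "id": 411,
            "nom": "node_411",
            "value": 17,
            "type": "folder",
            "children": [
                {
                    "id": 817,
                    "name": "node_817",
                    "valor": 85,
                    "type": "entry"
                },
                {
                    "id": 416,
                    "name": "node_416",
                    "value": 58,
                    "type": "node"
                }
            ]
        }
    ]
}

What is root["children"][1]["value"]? 17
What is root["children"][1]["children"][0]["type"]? "entry"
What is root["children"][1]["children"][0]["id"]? 817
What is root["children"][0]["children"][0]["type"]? "parent"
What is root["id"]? 923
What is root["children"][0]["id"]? 727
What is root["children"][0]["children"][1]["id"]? 235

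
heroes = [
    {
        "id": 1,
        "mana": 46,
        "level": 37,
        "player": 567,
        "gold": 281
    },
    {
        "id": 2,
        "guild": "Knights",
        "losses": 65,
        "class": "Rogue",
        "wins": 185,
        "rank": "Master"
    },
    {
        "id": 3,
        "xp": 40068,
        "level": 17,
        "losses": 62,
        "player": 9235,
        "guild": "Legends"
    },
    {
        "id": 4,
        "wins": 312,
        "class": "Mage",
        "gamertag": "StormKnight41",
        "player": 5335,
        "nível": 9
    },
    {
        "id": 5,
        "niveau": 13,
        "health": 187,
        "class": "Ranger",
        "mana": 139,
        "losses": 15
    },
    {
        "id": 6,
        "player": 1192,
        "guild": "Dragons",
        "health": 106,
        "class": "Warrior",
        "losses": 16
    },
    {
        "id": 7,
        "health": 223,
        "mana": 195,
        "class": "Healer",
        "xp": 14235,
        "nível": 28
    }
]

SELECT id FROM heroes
[1, 2, 3, 4, 5, 6, 7]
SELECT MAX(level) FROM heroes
37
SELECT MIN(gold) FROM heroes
281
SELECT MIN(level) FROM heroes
17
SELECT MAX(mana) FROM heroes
195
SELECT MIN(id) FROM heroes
1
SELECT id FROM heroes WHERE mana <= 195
[1, 5, 7]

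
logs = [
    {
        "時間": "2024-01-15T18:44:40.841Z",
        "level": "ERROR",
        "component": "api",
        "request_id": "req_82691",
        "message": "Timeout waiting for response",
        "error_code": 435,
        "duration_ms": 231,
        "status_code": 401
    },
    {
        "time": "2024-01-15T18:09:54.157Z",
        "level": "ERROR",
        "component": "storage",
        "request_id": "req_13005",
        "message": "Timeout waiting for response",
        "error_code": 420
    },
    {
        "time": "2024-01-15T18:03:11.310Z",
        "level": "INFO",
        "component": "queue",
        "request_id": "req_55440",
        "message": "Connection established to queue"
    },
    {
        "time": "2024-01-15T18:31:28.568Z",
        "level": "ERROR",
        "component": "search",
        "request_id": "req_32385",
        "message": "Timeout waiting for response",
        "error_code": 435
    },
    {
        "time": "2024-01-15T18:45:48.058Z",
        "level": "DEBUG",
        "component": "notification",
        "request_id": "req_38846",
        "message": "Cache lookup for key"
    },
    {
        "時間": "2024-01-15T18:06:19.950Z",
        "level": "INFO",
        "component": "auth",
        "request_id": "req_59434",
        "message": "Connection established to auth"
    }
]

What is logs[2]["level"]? "INFO"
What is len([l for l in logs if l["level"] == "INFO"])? 2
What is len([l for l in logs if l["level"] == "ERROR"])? 3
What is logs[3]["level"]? "ERROR"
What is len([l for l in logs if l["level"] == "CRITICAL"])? 0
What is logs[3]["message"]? "Timeout waiting for response"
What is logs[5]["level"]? "INFO"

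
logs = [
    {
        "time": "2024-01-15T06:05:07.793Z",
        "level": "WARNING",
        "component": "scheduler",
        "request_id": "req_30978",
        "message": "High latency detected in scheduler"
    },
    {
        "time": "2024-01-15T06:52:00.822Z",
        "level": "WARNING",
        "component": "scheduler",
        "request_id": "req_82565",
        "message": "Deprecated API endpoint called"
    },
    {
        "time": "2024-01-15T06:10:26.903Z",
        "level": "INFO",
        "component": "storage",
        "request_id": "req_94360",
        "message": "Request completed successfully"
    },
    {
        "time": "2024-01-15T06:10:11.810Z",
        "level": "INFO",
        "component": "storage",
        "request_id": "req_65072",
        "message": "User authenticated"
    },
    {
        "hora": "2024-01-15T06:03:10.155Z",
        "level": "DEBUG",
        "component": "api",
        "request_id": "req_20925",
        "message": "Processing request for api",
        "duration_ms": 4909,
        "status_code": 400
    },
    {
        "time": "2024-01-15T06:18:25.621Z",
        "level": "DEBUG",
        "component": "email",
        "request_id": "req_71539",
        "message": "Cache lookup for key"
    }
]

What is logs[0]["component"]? "scheduler"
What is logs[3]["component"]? "storage"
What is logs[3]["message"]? "User authenticated"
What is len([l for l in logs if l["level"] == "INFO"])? 2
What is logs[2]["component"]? "storage"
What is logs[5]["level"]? "DEBUG"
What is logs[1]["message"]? "Deprecated API endpoint called"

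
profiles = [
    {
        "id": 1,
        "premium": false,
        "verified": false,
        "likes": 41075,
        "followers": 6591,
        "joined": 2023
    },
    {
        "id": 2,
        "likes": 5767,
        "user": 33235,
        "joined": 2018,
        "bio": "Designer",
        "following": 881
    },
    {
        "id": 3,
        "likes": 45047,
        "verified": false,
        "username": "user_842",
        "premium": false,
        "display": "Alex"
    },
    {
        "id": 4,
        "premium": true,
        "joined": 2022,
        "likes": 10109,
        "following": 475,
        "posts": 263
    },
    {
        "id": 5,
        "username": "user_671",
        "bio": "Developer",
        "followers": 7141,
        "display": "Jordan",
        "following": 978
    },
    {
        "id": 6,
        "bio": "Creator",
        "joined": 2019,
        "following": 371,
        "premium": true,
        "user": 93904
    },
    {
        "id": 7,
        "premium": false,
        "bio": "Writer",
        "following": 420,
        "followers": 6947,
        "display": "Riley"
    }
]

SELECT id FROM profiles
[1, 2, 3, 4, 5, 6, 7]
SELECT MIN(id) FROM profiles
1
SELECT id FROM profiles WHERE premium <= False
[1, 3, 7]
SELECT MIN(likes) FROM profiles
5767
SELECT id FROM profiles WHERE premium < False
[]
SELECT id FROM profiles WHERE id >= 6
[6, 7]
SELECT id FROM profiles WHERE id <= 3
[1, 2, 3]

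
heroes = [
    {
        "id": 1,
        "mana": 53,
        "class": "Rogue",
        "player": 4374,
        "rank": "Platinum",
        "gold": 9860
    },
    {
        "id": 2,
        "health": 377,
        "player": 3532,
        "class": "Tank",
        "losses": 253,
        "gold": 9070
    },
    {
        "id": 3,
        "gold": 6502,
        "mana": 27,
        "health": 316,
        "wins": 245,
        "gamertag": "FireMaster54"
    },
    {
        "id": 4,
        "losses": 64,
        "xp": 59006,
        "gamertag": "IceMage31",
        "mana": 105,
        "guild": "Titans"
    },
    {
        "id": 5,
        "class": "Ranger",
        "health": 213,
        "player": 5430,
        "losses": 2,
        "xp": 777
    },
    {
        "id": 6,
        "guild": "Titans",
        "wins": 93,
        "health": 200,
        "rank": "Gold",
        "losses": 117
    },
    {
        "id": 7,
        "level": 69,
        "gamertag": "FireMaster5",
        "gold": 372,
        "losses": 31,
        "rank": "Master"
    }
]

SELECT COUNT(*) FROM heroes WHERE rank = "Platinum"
1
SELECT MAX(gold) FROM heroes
9860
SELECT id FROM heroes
[1, 2, 3, 4, 5, 6, 7]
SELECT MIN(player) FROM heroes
3532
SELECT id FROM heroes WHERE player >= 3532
[1, 2, 5]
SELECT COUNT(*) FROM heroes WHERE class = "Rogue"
1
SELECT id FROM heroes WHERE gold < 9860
[2, 3, 7]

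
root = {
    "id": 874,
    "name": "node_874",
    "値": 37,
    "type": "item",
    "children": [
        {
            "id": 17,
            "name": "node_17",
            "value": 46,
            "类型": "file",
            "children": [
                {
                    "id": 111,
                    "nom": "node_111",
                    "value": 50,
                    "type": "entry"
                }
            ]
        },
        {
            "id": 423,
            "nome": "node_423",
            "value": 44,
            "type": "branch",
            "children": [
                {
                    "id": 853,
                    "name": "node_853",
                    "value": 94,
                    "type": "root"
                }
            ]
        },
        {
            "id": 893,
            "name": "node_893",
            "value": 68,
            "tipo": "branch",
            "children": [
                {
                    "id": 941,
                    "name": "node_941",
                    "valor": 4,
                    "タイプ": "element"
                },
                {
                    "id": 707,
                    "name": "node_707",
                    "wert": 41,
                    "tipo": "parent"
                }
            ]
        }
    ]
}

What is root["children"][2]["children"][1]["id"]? 707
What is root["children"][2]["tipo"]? "branch"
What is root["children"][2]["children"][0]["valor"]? 4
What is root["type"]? "item"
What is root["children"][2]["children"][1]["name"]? "node_707"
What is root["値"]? 37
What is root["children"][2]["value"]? 68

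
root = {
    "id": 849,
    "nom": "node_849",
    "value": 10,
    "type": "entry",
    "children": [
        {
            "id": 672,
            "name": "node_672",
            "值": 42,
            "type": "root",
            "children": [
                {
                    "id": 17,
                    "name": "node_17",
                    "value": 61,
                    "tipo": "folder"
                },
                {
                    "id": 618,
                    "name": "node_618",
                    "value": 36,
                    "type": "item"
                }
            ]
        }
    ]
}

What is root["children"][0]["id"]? 672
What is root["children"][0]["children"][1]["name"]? "node_618"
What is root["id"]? 849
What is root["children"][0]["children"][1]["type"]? "item"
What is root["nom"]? "node_849"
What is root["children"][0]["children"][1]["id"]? 618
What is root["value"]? 10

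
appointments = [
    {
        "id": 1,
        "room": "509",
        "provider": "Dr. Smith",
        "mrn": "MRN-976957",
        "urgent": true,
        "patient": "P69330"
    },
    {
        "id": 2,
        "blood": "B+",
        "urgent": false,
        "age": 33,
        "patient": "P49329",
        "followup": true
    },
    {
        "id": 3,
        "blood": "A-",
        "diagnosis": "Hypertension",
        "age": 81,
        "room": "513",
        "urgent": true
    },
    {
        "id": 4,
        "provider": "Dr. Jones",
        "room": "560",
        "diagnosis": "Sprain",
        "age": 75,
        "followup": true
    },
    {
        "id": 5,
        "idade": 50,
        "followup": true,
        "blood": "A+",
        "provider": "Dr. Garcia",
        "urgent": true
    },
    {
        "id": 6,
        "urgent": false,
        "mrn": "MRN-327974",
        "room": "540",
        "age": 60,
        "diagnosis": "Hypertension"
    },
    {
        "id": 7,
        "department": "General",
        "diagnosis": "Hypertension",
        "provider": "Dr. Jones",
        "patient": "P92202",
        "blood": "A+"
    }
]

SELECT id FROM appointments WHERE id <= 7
[1, 2, 3, 4, 5, 6, 7]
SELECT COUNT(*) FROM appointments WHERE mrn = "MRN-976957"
1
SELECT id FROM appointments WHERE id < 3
[1, 2]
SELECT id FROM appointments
[1, 2, 3, 4, 5, 6, 7]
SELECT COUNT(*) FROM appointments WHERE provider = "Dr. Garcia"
1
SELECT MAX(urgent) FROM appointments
True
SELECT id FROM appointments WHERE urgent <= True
[1, 2, 3, 5, 6]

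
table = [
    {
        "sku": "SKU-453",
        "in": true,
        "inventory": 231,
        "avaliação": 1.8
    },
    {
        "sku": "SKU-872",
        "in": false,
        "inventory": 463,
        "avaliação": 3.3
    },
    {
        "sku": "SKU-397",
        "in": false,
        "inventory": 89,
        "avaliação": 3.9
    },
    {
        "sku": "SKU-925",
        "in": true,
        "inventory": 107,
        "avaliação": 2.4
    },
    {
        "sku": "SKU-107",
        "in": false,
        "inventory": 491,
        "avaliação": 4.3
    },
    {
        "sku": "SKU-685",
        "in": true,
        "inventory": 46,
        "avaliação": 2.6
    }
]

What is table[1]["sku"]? "SKU-872"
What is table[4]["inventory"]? 491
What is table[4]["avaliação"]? 4.3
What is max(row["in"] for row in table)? True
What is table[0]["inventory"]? 231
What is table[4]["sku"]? "SKU-107"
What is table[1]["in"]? False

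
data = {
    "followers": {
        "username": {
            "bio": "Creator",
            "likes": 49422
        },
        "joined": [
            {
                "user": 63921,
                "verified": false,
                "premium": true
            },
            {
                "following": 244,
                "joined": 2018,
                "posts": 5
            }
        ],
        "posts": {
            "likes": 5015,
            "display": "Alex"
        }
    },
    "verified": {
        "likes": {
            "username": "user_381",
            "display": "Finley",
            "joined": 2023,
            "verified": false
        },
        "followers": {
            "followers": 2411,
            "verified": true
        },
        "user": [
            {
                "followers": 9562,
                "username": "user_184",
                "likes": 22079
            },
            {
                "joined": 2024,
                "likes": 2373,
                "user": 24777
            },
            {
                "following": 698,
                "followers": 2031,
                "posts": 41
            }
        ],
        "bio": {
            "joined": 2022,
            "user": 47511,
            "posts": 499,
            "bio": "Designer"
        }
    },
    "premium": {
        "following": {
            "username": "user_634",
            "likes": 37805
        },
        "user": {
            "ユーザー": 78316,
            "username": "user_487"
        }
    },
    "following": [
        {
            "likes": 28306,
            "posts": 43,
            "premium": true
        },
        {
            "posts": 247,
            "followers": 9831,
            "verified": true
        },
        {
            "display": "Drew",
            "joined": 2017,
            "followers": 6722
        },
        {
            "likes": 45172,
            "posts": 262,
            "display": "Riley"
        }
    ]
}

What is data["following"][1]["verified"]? True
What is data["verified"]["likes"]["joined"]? 2023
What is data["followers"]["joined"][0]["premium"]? True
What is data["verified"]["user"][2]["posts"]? 41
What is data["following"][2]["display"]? "Drew"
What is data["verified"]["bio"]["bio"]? "Designer"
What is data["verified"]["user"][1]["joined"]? 2024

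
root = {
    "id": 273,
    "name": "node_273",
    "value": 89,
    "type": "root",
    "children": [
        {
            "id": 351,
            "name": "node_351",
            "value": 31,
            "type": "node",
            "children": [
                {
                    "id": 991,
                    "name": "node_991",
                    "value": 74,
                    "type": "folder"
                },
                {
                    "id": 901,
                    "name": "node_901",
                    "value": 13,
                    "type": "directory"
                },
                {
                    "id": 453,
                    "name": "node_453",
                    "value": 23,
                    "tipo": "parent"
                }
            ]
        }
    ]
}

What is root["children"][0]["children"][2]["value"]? 23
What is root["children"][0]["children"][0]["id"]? 991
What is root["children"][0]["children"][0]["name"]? "node_991"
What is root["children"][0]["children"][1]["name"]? "node_901"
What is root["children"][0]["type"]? "node"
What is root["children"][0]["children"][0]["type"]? "folder"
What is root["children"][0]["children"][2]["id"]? 453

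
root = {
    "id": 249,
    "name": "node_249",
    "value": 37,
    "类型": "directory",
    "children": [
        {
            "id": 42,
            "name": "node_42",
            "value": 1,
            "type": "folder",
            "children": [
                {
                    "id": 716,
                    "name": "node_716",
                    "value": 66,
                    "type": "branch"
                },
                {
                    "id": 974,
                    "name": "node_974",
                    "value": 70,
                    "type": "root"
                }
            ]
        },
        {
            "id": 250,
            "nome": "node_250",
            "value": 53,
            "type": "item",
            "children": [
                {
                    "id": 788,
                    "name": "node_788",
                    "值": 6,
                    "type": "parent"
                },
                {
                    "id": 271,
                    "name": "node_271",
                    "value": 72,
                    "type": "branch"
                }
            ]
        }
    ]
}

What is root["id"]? 249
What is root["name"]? "node_249"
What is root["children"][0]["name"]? "node_42"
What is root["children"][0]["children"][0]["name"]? "node_716"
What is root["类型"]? "directory"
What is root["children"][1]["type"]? "item"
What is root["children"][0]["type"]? "folder"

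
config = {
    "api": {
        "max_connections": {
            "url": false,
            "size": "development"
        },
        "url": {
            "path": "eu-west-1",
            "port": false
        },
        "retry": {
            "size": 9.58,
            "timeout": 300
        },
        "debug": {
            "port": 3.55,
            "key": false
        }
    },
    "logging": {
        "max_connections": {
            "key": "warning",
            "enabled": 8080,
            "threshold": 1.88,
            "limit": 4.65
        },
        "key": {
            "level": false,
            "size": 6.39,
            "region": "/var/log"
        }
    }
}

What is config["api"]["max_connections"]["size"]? "development"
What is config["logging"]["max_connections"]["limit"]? 4.65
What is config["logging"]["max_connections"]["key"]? "warning"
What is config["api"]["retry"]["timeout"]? 300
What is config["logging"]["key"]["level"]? False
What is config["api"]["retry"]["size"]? 9.58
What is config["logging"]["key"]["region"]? "/var/log"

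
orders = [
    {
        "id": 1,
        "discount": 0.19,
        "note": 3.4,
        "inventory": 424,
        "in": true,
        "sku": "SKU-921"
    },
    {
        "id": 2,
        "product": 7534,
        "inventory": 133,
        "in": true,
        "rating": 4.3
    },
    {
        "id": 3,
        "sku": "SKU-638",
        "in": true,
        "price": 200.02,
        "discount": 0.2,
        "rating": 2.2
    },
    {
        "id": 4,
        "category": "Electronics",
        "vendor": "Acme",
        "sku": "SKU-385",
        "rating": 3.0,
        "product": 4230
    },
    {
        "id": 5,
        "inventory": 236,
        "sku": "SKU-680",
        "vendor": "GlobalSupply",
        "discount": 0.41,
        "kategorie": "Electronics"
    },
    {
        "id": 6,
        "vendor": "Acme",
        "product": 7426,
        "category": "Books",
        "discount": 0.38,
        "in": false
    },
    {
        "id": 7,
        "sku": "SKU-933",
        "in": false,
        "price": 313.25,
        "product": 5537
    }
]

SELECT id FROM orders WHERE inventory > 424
[]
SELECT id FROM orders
[1, 2, 3, 4, 5, 6, 7]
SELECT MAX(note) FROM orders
3.4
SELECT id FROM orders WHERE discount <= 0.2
[1, 3]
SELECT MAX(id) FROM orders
7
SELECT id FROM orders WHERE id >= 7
[7]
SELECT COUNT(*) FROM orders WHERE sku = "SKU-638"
1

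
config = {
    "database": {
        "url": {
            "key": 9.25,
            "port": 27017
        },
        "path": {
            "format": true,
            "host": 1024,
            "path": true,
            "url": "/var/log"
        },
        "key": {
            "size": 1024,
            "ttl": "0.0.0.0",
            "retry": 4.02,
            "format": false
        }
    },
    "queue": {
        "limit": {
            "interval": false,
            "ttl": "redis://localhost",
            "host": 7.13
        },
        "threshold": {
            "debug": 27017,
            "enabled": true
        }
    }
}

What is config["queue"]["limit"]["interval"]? False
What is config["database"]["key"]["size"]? 1024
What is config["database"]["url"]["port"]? 27017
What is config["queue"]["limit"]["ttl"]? "redis://localhost"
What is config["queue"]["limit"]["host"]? 7.13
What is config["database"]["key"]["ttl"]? "0.0.0.0"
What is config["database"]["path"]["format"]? True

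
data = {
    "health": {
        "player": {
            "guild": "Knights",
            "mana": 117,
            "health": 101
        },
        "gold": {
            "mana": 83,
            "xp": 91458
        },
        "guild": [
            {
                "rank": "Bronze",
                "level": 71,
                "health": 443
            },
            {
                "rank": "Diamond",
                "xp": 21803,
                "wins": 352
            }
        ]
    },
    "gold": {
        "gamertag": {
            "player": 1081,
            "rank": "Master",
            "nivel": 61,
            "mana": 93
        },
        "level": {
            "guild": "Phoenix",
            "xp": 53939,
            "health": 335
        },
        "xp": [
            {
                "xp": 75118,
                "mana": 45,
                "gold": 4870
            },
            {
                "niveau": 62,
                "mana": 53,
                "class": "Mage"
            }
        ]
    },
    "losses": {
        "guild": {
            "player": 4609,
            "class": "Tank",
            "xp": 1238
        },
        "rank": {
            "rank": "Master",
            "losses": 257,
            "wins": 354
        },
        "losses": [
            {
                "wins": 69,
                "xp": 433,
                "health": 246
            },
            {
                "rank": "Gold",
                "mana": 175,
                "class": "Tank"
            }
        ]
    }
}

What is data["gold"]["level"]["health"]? 335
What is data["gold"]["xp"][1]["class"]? "Mage"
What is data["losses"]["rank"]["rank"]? "Master"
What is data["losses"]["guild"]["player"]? 4609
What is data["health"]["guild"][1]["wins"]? 352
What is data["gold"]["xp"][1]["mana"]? 53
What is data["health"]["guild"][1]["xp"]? 21803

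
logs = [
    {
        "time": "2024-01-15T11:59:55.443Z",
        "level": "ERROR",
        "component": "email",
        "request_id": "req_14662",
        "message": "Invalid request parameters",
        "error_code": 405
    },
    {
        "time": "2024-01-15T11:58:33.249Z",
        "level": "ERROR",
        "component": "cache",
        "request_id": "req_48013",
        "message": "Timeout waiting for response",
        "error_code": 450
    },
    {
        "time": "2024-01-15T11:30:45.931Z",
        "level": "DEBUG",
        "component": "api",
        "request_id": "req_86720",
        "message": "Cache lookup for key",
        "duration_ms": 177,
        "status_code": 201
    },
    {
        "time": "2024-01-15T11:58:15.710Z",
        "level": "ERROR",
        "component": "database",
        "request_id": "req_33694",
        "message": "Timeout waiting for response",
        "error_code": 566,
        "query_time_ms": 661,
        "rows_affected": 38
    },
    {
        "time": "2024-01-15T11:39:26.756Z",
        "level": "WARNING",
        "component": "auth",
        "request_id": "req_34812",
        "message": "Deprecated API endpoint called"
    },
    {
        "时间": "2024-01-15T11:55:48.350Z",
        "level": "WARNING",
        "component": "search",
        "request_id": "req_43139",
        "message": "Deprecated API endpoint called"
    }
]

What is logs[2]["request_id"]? "req_86720"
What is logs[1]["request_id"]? "req_48013"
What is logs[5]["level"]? "WARNING"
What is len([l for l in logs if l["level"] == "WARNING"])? 2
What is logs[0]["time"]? "2024-01-15T11:59:55.443Z"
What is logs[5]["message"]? "Deprecated API endpoint called"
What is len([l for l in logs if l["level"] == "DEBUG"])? 1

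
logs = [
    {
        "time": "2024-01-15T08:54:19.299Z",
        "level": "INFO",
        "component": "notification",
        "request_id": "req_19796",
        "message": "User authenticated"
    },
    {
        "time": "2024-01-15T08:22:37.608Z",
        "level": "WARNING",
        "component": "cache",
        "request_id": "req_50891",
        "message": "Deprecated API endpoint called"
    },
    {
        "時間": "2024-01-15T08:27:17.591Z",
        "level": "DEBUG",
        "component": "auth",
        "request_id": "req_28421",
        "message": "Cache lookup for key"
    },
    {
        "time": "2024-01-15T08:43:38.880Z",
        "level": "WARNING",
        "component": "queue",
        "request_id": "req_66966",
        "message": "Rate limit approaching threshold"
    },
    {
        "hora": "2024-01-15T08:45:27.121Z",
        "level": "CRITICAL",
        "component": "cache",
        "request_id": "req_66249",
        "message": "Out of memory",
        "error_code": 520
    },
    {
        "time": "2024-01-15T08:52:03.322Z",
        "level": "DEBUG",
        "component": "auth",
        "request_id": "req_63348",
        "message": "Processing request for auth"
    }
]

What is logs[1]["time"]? "2024-01-15T08:22:37.608Z"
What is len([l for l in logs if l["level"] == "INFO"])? 1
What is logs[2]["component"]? "auth"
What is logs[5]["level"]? "DEBUG"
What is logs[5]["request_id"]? "req_63348"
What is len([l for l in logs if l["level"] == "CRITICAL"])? 1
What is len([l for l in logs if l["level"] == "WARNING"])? 2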